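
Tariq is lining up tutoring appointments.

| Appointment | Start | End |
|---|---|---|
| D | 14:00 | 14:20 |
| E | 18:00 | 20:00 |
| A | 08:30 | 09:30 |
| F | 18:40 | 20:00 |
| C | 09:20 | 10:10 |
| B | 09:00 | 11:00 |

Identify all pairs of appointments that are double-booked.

A & B, A & C, B & C, E & F

Sorted by start: A, B, C, D, E, F.
B starts before A ends → A and B overlap.
C starts before A ends → A and C overlap.
D starts after A ends; A is clear from here.
C starts before B ends → B and C overlap.
D starts after B ends; B is clear from here.
D starts after C ends; C is clear from here.
E starts after D ends; D is clear from here.
F starts before E ends → E and F overlap.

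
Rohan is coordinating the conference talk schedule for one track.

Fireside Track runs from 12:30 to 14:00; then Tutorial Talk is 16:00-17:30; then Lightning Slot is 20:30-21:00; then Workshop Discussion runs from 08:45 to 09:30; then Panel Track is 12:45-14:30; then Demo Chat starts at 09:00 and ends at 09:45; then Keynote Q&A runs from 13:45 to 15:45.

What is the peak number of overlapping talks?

3

Sort all start/end points and keep a running count:
08:45 start Workshop Discussion → 1
09:00 start Demo Chat → 2
09:30 end Workshop Discussion → 1
09:45 end Demo Chat → 0
12:30 start Fireside Track → 1
12:45 start Panel Track → 2
13:45 start Keynote Q&A → 3
14:00 end Fireside Track → 2
14:30 end Panel Track → 1
15:45 end Keynote Q&A → 0
16:00 start Tutorial Talk → 1
17:30 end Tutorial Talk → 0
20:30 start Lightning Slot → 1
21:00 end Lightning Slot → 0
Peak is 3, at 13:45 (Fireside Track, Keynote Q&A, Panel Track).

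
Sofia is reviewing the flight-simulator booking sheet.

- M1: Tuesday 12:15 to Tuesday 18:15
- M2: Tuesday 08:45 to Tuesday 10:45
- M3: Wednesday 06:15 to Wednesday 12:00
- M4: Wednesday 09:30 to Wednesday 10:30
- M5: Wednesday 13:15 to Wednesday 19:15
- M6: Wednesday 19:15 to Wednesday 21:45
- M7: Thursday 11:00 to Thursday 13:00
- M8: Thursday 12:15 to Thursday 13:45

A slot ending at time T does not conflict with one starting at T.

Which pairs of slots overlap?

M3 & M4, M7 & M8

Check each pair: they overlap iff neither finishes before the other starts.
Sorted by start: M2, M1, M3, M4, M5, M6, M7, M8.
M1 starts after M2 ends, so M2 has no further overlaps.
M3 starts after M1 ends, so M1 has no further overlaps.
M4 starts before M3 ends → M3 and M4 overlap.
M5 starts after M3 ends, so M3 has no further overlaps.
M5 starts after M4 ends, so M4 has no further overlaps.
M6 starts exactly when M5 ends (back-to-back, no overlap), so M5 has no further overlaps.
M7 starts after M6 ends, so M6 has no further overlaps.
M8 starts before M7 ends → M7 and M8 overlap.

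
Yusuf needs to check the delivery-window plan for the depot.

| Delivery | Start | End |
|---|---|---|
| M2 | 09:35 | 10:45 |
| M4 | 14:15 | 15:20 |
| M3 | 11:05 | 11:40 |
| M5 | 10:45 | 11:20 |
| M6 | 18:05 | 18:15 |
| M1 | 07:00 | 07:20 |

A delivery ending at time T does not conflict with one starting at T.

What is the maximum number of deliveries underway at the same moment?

2

Sweep the timeline, counting +1 at each start and −1 at each end (ends before starts at a tie):
07:00 start M1 → 1
07:20 end M1 → 0
09:35 start M2 → 1
10:45 end M2 → 0
10:45 start M5 → 1
11:05 start M3 → 2
11:20 end M5 → 1
11:40 end M3 → 0
14:15 start M4 → 1
15:20 end M4 → 0
18:05 start M6 → 1
18:15 end M6 → 0
Peak is 2, at 11:05 (M3, M5).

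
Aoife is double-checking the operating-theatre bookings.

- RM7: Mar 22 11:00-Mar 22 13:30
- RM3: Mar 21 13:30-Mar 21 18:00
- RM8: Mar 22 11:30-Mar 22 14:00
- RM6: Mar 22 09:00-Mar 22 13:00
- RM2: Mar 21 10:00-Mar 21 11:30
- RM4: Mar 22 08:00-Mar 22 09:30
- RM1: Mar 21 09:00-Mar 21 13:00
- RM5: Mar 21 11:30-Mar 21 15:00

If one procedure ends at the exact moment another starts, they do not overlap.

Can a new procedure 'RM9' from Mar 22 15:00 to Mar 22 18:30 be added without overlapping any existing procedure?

RM1: ends Mar 21 13:00 at or before RM9 starts Mar 22 15:00 → clear.
RM2: ends Mar 21 11:30 at or before RM9 starts Mar 22 15:00 → clear.
RM5: ends Mar 21 15:00 at or before RM9 starts Mar 22 15:00 → clear.
RM3: ends Mar 21 18:00 at or before RM9 starts Mar 22 15:00 → clear.
RM4: ends Mar 22 09:30 at or before RM9 starts Mar 22 15:00 → clear.
RM6: ends Mar 22 13:00 at or before RM9 starts Mar 22 15:00 → clear.
RM7: ends Mar 22 13:30 at or before RM9 starts Mar 22 15:00 → clear.
RM8: ends Mar 22 14:00 at or before RM9 starts Mar 22 15:00 → clear.

Yes — the slot is free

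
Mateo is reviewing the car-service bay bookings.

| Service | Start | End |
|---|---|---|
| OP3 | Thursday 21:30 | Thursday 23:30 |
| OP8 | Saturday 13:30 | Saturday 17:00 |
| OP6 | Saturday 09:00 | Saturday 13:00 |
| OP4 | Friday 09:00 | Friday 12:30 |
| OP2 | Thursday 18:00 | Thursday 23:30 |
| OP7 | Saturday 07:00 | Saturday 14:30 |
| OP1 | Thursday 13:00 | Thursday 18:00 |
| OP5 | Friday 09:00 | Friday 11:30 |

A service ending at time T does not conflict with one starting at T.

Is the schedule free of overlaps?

Sorted by start: OP1, OP2, OP3, OP4, OP5, OP7, OP6, OP8.
OP2 starts exactly when OP1 ends (back-to-back, no overlap); OP1 is clear from here.
OP3 starts before OP2 ends → OP2 and OP3 overlap.
That's a conflict, so the schedule is not conflict-free.

No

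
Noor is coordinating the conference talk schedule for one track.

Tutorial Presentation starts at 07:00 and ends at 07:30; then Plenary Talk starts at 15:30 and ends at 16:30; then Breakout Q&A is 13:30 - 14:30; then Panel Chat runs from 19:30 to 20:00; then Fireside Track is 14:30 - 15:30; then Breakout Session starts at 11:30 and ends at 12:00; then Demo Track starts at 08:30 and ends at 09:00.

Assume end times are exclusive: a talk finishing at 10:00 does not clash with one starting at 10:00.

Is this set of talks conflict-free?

Yes

Two intervals overlap when each starts before the other ends.
Sorted by start: Tutorial Presentation, Demo Track, Breakout Session, Breakout Q&A, Fireside Track, Plenary Talk, Panel Chat.
Demo Track starts after Tutorial Presentation ends, so nothing later overlaps Tutorial Presentation either.
Breakout Session starts after Demo Track ends, so nothing later overlaps Demo Track either.
Breakout Q&A starts after Breakout Session ends, so nothing later overlaps Breakout Session either.
Fireside Track starts exactly when Breakout Q&A ends (back-to-back, no overlap), so nothing later overlaps Breakout Q&A either.
Plenary Talk starts exactly when Fireside Track ends (back-to-back, no overlap), so nothing later overlaps Fireside Track either.
Panel Chat starts after Plenary Talk ends.
Every pair is clear; the schedule has no overlaps.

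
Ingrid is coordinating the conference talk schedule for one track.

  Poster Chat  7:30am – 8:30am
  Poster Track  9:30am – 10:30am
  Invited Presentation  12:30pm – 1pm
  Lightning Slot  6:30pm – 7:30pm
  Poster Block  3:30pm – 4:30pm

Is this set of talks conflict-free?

Sorted by start: Poster Chat, Poster Track, Invited Presentation, Poster Block, Lightning Slot.
Poster Track starts after Poster Chat ends; Poster Chat is clear from here.
Invited Presentation starts after Poster Track ends; Poster Track is clear from here.
Poster Block starts after Invited Presentation ends; Invited Presentation is clear from here.
Lightning Slot starts after Poster Block ends.
Every pair is clear; the schedule has no overlaps.

Yes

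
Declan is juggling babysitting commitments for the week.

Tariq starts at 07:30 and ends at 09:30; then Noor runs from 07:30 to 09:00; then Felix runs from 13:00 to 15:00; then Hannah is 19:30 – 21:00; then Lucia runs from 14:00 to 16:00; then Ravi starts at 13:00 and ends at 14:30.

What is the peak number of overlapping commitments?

Walk through starts and ends in time order (an end at T is processed before a start at T):
07:30 start Noor → 1
07:30 start Tariq → 2
09:00 end Noor → 1
09:30 end Tariq → 0
13:00 start Felix → 1
13:00 start Ravi → 2
14:00 start Lucia → 3
14:30 end Ravi → 2
15:00 end Felix → 1
16:00 end Lucia → 0
19:30 start Hannah → 1
21:00 end Hannah → 0
Peak is 3, at 14:00 (Felix, Lucia, Ravi).

3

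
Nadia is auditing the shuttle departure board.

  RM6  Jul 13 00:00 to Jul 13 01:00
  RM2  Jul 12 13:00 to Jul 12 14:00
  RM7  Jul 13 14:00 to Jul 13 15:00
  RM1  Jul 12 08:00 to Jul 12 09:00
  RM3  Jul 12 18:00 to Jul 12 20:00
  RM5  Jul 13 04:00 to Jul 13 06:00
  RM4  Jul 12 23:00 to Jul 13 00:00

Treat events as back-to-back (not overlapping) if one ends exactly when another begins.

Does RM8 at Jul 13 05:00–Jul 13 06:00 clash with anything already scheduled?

RM1: ends Jul 12 09:00 at or before RM8 starts Jul 13 05:00 → clear.
RM2: ends Jul 12 14:00 at or before RM8 starts Jul 13 05:00 → clear.
RM3: ends Jul 12 20:00 at or before RM8 starts Jul 13 05:00 → clear.
RM4: ends Jul 13 00:00 at or before RM8 starts Jul 13 05:00 → clear.
RM6: ends Jul 13 01:00 at or before RM8 starts Jul 13 05:00 → clear.
RM5: starts Jul 13 04:00 before RM8 ends Jul 13 06:00, and ends Jul 13 06:00 after RM8 starts Jul 13 05:00 → overlap.
RM7: starts Jul 13 14:00 at or after RM8 ends Jul 13 06:00 → clear.
RM8 overlaps RM5.

Yes — it overlaps RM5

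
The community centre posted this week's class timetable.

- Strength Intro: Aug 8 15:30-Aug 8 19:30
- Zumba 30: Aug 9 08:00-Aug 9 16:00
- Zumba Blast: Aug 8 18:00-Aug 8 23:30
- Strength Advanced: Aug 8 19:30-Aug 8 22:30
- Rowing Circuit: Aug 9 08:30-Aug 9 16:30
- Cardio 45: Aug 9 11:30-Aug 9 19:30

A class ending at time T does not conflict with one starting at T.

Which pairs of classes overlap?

Two intervals overlap when each starts before the other ends.
Sorted by start: Strength Intro, Zumba Blast, Strength Advanced, Zumba 30, Rowing Circuit, Cardio 45.
Zumba Blast starts before Strength Intro ends → Strength Intro and Zumba Blast overlap.
Strength Advanced starts exactly when Strength Intro ends (back-to-back, no overlap); Strength Intro is clear from here.
Strength Advanced starts before Zumba Blast ends → Zumba Blast and Strength Advanced overlap.
Zumba 30 starts after Zumba Blast ends; Zumba Blast is clear from here.
Zumba 30 starts after Strength Advanced ends; Strength Advanced is clear from here.
Rowing Circuit starts before Zumba 30 ends → Zumba 30 and Rowing Circuit overlap.
Cardio 45 starts before Zumba 30 ends → Zumba 30 and Cardio 45 overlap.
Cardio 45 starts before Rowing Circuit ends → Rowing Circuit and Cardio 45 overlap.

Cardio 45 & Rowing Circuit, Cardio 45 & Zumba 30, Rowing Circuit & Zumba 30, Strength Advanced & Zumba Blast, Strength Intro & Zumba Blast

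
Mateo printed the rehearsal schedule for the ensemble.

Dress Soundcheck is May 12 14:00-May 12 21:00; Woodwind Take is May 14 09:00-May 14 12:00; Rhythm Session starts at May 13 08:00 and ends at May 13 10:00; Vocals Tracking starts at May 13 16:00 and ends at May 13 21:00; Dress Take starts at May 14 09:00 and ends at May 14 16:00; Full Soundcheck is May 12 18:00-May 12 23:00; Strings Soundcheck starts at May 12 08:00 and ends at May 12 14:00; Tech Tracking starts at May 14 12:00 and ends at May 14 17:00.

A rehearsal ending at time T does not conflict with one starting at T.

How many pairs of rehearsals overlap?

Check each pair: they overlap iff neither finishes before the other starts.
Sorted by start: Strings Soundcheck, Dress Soundcheck, Full Soundcheck, Rhythm Session, Vocals Tracking, Dress Take, Woodwind Take, Tech Tracking.
Dress Soundcheck starts exactly when Strings Soundcheck ends (back-to-back, no overlap); Strings Soundcheck is clear from here.
Full Soundcheck starts before Dress Soundcheck ends → Dress Soundcheck and Full Soundcheck overlap.
Rhythm Session starts after Dress Soundcheck ends; Dress Soundcheck is clear from here.
Rhythm Session starts after Full Soundcheck ends; Full Soundcheck is clear from here.
Vocals Tracking starts after Rhythm Session ends; Rhythm Session is clear from here.
Dress Take starts after Vocals Tracking ends; Vocals Tracking is clear from here.
Woodwind Take starts before Dress Take ends → Dress Take and Woodwind Take overlap.
Tech Tracking starts before Dress Take ends → Dress Take and Tech Tracking overlap.
Tech Tracking starts exactly when Woodwind Take ends (back-to-back, no overlap).
Overlapping pairs: Dress Soundcheck & Full Soundcheck, Dress Take & Tech Tracking, Dress Take & Woodwind Take — 3 in total.

3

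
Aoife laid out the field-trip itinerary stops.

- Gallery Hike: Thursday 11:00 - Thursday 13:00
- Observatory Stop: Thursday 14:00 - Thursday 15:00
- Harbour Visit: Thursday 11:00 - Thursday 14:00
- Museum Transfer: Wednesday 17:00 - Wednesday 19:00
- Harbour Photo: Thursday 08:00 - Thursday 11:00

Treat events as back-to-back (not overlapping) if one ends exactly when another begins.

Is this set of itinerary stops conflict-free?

No

Sorted by start: Museum Transfer, Harbour Photo, Harbour Visit, Gallery Hike, Observatory Stop.
Harbour Photo starts after Museum Transfer ends; Museum Transfer is clear from here.
Harbour Visit starts exactly when Harbour Photo ends (back-to-back, no overlap); Harbour Photo is clear from here.
Gallery Hike starts before Harbour Visit ends → Harbour Visit and Gallery Hike overlap.
That's a conflict, so the schedule is not conflict-free.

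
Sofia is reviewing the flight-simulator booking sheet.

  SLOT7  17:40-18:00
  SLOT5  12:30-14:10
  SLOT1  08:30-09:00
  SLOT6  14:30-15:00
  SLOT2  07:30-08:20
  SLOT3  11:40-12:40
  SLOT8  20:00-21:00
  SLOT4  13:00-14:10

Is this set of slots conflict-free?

No

Sorted by start: SLOT2, SLOT1, SLOT3, SLOT5, SLOT4, SLOT6, SLOT7, SLOT8.
SLOT1 starts after SLOT2 ends, so nothing later overlaps SLOT2 either.
SLOT3 starts after SLOT1 ends, so nothing later overlaps SLOT1 either.
SLOT5 starts before SLOT3 ends → SLOT3 and SLOT5 overlap.
That's a conflict, so the schedule is not conflict-free.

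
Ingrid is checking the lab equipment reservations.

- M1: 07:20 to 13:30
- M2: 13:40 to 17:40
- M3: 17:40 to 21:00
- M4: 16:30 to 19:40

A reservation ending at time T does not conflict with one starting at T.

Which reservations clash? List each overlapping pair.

Two intervals overlap when each starts before the other ends.
Sorted by start: M1, M2, M4, M3.
M2 starts after M1 ends, so M1 has no further overlaps.
M4 starts before M2 ends → M2 and M4 overlap.
M3 starts exactly when M2 ends (back-to-back, no overlap).
M3 starts before M4 ends → M4 and M3 overlap.

M2 & M4, M3 & M4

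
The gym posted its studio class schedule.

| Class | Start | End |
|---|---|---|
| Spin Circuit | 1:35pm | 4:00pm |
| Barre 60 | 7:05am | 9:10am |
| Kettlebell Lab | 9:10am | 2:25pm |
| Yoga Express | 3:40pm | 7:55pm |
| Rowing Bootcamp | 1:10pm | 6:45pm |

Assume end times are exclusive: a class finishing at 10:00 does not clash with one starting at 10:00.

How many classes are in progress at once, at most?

Sweep the timeline, counting +1 at each start and −1 at each end (ends before starts at a tie):
7:05am start Barre 60 → 1
9:10am end Barre 60 → 0
9:10am start Kettlebell Lab → 1
1:10pm start Rowing Bootcamp → 2
1:35pm start Spin Circuit → 3
2:25pm end Kettlebell Lab → 2
3:40pm start Yoga Express → 3
4:00pm end Spin Circuit → 2
6:45pm end Rowing Bootcamp → 1
7:55pm end Yoga Express → 0
Peak is 3, at 1:35pm (Kettlebell Lab, Rowing Bootcamp, Spin Circuit).

3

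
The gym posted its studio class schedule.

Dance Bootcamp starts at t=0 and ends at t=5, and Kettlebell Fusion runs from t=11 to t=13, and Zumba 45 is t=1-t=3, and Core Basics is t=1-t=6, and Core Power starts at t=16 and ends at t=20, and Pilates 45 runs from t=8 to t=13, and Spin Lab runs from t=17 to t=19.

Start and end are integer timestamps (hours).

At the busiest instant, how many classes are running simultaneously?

Sweep the timeline, counting +1 at each start and −1 at each end (ends before starts at a tie):
t=0 start Dance Bootcamp → 1
t=1 start Core Basics → 2
t=1 start Zumba 45 → 3
t=3 end Zumba 45 → 2
t=5 end Dance Bootcamp → 1
t=6 end Core Basics → 0
t=8 start Pilates 45 → 1
t=11 start Kettlebell Fusion → 2
t=13 end Kettlebell Fusion → 1
t=13 end Pilates 45 → 0
t=16 start Core Power → 1
t=17 start Spin Lab → 2
t=19 end Spin Lab → 1
t=20 end Core Power → 0
Peak is 3, at t=1 (Core Basics, Dance Bootcamp, Zumba 45).

3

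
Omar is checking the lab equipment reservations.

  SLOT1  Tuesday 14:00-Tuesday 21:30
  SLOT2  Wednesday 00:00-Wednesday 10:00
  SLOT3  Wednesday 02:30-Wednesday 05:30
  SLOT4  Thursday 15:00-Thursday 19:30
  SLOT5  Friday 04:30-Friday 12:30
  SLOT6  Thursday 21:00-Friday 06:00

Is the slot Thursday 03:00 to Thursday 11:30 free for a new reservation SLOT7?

SLOT1: ends Tuesday 21:30 at or before SLOT7 starts Thursday 03:00 → clear.
SLOT2: ends Wednesday 10:00 at or before SLOT7 starts Thursday 03:00 → clear.
SLOT3: ends Wednesday 05:30 at or before SLOT7 starts Thursday 03:00 → clear.
SLOT4: starts Thursday 15:00 at or after SLOT7 ends Thursday 11:30 → clear.
SLOT6: starts Thursday 21:00 at or after SLOT7 ends Thursday 11:30 → clear.
SLOT5: starts Friday 04:30 at or after SLOT7 ends Thursday 11:30 → clear.

Yes — the slot is free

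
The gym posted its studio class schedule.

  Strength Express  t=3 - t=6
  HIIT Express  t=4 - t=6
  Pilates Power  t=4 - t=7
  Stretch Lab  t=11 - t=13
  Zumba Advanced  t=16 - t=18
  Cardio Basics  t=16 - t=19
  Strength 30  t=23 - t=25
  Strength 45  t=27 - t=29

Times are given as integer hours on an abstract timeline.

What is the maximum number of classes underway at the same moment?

Walk through starts and ends in time order (an end at T is processed before a start at T):
t=3 start Strength Express → 1
t=4 start HIIT Express → 2
t=4 start Pilates Power → 3
t=6 end HIIT Express → 2
t=6 end Strength Express → 1
t=7 end Pilates Power → 0
t=11 start Stretch Lab → 1
t=13 end Stretch Lab → 0
t=16 start Cardio Basics → 1
t=16 start Zumba Advanced → 2
t=18 end Zumba Advanced → 1
t=19 end Cardio Basics → 0
t=23 start Strength 30 → 1
t=25 end Strength 30 → 0
t=27 start Strength 45 → 1
t=29 end Strength 45 → 0
Peak is 3, at t=4 (HIIT Express, Pilates Power, Strength Express).

3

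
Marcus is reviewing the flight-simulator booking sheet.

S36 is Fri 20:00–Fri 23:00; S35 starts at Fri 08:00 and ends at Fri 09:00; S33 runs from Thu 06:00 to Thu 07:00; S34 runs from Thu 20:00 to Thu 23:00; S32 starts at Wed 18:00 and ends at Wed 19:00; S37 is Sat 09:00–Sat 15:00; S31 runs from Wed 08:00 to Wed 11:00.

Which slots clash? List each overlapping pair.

no conflicts

Sorted by start: S31, S32, S33, S34, S35, S36, S37.
S32 starts after S31 ends, so nothing later overlaps S31 either.
S33 starts after S32 ends, so nothing later overlaps S32 either.
S34 starts after S33 ends, so nothing later overlaps S33 either.
S35 starts after S34 ends, so nothing later overlaps S34 either.
S36 starts after S35 ends, so nothing later overlaps S35 either.
S37 starts after S36 ends.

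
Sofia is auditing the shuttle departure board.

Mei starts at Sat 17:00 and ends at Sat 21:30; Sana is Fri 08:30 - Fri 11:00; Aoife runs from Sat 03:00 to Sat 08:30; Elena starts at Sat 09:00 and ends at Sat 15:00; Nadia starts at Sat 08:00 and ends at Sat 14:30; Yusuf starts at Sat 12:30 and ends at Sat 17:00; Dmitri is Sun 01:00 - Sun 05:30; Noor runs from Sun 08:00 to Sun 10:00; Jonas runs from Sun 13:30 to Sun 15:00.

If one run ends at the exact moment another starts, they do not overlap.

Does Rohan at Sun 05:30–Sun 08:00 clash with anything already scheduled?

No — it doesn't clash with anything

Sana: ends Fri 11:00 at or before Rohan starts Sun 05:30 → clear.
Aoife: ends Sat 08:30 at or before Rohan starts Sun 05:30 → clear.
Nadia: ends Sat 14:30 at or before Rohan starts Sun 05:30 → clear.
Elena: ends Sat 15:00 at or before Rohan starts Sun 05:30 → clear.
Yusuf: ends Sat 17:00 at or before Rohan starts Sun 05:30 → clear.
Mei: ends Sat 21:30 at or before Rohan starts Sun 05:30 → clear.
Dmitri: ends Sun 05:30 at or before Rohan starts Sun 05:30 → clear.
Noor: starts Sun 08:00 at or after Rohan ends Sun 08:00 → clear.
Jonas: starts Sun 13:30 at or after Rohan ends Sun 08:00 → clear.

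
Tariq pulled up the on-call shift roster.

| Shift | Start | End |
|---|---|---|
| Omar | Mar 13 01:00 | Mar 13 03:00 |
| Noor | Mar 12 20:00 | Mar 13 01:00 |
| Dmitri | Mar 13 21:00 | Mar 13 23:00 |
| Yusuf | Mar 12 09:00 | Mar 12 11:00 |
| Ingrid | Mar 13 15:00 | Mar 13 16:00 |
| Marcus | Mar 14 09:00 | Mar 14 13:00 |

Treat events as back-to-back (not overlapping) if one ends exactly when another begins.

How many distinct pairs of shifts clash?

Two intervals overlap when each starts before the other ends.
Sorted by start: Yusuf, Noor, Omar, Ingrid, Dmitri, Marcus.
Noor starts after Yusuf ends, so nothing later overlaps Yusuf either.
Omar starts exactly when Noor ends (back-to-back, no overlap), so nothing later overlaps Noor either.
Ingrid starts after Omar ends, so nothing later overlaps Omar either.
Dmitri starts after Ingrid ends, so nothing later overlaps Ingrid either.
Marcus starts after Dmitri ends.
No pair overlaps.

0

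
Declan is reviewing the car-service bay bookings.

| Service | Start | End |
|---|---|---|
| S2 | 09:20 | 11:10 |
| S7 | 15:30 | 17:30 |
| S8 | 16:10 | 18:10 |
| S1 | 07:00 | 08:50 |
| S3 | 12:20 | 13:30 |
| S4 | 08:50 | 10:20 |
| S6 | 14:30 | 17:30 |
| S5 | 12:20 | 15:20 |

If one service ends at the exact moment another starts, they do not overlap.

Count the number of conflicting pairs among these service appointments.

Sorted by start: S1, S4, S2, S3, S5, S6, S7, S8.
S4 starts exactly when S1 ends (back-to-back, no overlap), so S1 has no further overlaps.
S2 starts before S4 ends → S4 and S2 overlap.
S3 starts after S4 ends, so S4 has no further overlaps.
S3 starts after S2 ends, so S2 has no further overlaps.
S5 starts before S3 ends → S3 and S5 overlap.
S6 starts after S3 ends, so S3 has no further overlaps.
S6 starts before S5 ends → S5 and S6 overlap.
S7 starts after S5 ends, so S5 has no further overlaps.
S7 starts before S6 ends → S6 and S7 overlap.
S8 starts before S6 ends → S6 and S8 overlap.
S8 starts before S7 ends → S7 and S8 overlap.
Overlapping pairs: S2 & S4, S3 & S5, S5 & S6, S6 & S7, S6 & S8, S7 & S8 — 6 in total.

6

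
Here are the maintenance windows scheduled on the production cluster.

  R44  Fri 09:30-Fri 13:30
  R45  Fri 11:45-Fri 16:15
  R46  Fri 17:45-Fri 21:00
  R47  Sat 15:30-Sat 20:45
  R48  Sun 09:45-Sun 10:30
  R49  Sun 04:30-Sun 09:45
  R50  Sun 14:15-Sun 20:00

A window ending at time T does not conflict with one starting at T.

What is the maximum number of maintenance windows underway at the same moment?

2

Walk through starts and ends in time order (an end at T is processed before a start at T):
Fri 09:30 start R44 → 1
Fri 11:45 start R45 → 2
Fri 13:30 end R44 → 1
Fri 16:15 end R45 → 0
Fri 17:45 start R46 → 1
Fri 21:00 end R46 → 0
Sat 15:30 start R47 → 1
Sat 20:45 end R47 → 0
Sun 04:30 start R49 → 1
Sun 09:45 end R49 → 0
Sun 09:45 start R48 → 1
Sun 10:30 end R48 → 0
Sun 14:15 start R50 → 1
Sun 20:00 end R50 → 0
Peak is 2, at Fri 11:45 (R44, R45).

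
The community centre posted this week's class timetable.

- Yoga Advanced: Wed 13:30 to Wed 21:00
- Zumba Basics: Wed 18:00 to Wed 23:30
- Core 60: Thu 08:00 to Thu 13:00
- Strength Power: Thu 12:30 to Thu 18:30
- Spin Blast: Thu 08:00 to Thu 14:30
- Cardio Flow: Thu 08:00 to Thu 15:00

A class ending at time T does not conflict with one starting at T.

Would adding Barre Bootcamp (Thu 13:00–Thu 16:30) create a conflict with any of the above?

Yes — it overlaps Cardio Flow, Spin Blast, Strength Power

Yoga Advanced: ends Wed 21:00 at or before Barre Bootcamp starts Thu 13:00 → clear.
Zumba Basics: ends Wed 23:30 at or before Barre Bootcamp starts Thu 13:00 → clear.
Core 60: ends Thu 13:00 at or before Barre Bootcamp starts Thu 13:00 → clear.
Spin Blast: starts Thu 08:00 before Barre Bootcamp ends Thu 16:30, and ends Thu 14:30 after Barre Bootcamp starts Thu 13:00 → overlap.
Cardio Flow: starts Thu 08:00 before Barre Bootcamp ends Thu 16:30, and ends Thu 15:00 after Barre Bootcamp starts Thu 13:00 → overlap.
Strength Power: starts Thu 12:30 before Barre Bootcamp ends Thu 16:30, and ends Thu 18:30 after Barre Bootcamp starts Thu 13:00 → overlap.
Barre Bootcamp overlaps Strength Power, Spin Blast, Cardio Flow.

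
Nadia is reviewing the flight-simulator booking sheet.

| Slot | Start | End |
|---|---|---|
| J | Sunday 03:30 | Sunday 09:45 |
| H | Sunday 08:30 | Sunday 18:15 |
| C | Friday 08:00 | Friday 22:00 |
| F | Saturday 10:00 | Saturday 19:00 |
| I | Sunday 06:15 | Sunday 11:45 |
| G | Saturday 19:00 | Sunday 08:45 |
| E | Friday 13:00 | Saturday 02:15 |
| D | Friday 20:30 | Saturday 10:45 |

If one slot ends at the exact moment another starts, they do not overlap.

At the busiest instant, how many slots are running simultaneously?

4

Walk through starts and ends in time order (an end at T is processed before a start at T):
Friday 08:00 start C → 1
Friday 13:00 start E → 2
Friday 20:30 start D → 3
Friday 22:00 end C → 2
Saturday 02:15 end E → 1
Saturday 10:00 start F → 2
Saturday 10:45 end D → 1
Saturday 19:00 end F → 0
Saturday 19:00 start G → 1
Sunday 03:30 start J → 2
Sunday 06:15 start I → 3
Sunday 08:30 start H → 4
Sunday 08:45 end G → 3
Sunday 09:45 end J → 2
Sunday 11:45 end I → 1
Sunday 18:15 end H → 0
Peak is 4, at Sunday 08:30 (G, H, I, J).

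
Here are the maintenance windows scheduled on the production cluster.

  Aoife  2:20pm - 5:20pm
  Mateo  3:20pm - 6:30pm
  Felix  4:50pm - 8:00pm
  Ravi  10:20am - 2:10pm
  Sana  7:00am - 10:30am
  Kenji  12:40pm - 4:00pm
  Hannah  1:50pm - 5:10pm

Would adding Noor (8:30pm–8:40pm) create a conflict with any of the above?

No — it doesn't clash with anything

Sana: ends 10:30am at or before Noor starts 8:30pm → clear.
Ravi: ends 2:10pm at or before Noor starts 8:30pm → clear.
Kenji: ends 4:00pm at or before Noor starts 8:30pm → clear.
Hannah: ends 5:10pm at or before Noor starts 8:30pm → clear.
Aoife: ends 5:20pm at or before Noor starts 8:30pm → clear.
Mateo: ends 6:30pm at or before Noor starts 8:30pm → clear.
Felix: ends 8:00pm at or before Noor starts 8:30pm → clear.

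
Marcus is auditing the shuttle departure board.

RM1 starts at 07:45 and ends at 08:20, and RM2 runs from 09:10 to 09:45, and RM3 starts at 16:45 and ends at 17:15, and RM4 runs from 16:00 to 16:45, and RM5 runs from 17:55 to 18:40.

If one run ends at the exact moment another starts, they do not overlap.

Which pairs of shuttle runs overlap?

no overlapping pairs

Sorted by start: RM1, RM2, RM4, RM3, RM5.
RM2 starts after RM1 ends; RM1 is clear from here.
RM4 starts after RM2 ends; RM2 is clear from here.
RM3 starts exactly when RM4 ends (back-to-back, no overlap); RM4 is clear from here.
RM5 starts after RM3 ends.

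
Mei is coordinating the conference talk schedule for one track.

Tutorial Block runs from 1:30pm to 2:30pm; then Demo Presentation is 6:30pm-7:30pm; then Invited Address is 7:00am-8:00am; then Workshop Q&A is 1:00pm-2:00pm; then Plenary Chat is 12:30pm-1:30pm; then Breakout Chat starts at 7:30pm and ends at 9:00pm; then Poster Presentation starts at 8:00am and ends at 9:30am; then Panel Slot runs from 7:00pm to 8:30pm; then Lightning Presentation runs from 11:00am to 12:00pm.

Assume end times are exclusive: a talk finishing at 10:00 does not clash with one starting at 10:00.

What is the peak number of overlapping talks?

2

Sweep the timeline, counting +1 at each start and −1 at each end (ends before starts at a tie):
7:00am start Invited Address → 1
8:00am end Invited Address → 0
8:00am start Poster Presentation → 1
9:30am end Poster Presentation → 0
11:00am start Lightning Presentation → 1
12:00pm end Lightning Presentation → 0
12:30pm start Plenary Chat → 1
1:00pm start Workshop Q&A → 2
1:30pm end Plenary Chat → 1
1:30pm start Tutorial Block → 2
2:00pm end Workshop Q&A → 1
2:30pm end Tutorial Block → 0
6:30pm start Demo Presentation → 1
7:00pm start Panel Slot → 2
7:30pm end Demo Presentation → 1
7:30pm start Breakout Chat → 2
8:30pm end Panel Slot → 1
9:00pm end Breakout Chat → 0
Peak is 2, at 1:00pm (Plenary Chat, Workshop Q&A).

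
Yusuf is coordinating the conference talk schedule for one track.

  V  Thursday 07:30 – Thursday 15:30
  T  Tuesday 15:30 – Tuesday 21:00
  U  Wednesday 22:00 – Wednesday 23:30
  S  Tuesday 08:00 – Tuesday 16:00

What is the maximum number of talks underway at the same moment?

2

Sort all start/end points and keep a running count:
Tuesday 08:00 start S → 1
Tuesday 15:30 start T → 2
Tuesday 16:00 end S → 1
Tuesday 21:00 end T → 0
Wednesday 22:00 start U → 1
Wednesday 23:30 end U → 0
Thursday 07:30 start V → 1
Thursday 15:30 end V → 0
Peak is 2, at Tuesday 15:30 (S, T).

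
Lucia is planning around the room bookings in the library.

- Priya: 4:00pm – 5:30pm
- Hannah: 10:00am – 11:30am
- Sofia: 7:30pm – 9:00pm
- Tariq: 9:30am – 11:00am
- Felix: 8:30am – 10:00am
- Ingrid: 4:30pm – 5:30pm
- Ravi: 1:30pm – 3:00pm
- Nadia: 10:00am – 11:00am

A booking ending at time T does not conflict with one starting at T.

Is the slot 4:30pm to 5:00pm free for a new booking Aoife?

Felix: ends 10:00am at or before Aoife starts 4:30pm → clear.
Tariq: ends 11:00am at or before Aoife starts 4:30pm → clear.
Hannah: ends 11:30am at or before Aoife starts 4:30pm → clear.
Nadia: ends 11:00am at or before Aoife starts 4:30pm → clear.
Ravi: ends 3:00pm at or before Aoife starts 4:30pm → clear.
Priya: starts 4:00pm before Aoife ends 5:00pm, and ends 5:30pm after Aoife starts 4:30pm → overlap.
Ingrid: starts 4:30pm before Aoife ends 5:00pm, and ends 5:30pm after Aoife starts 4:30pm → overlap.
Sofia: starts 7:30pm at or after Aoife ends 5:00pm → clear.
Aoife overlaps Priya, Ingrid.

No — it overlaps Ingrid, Priya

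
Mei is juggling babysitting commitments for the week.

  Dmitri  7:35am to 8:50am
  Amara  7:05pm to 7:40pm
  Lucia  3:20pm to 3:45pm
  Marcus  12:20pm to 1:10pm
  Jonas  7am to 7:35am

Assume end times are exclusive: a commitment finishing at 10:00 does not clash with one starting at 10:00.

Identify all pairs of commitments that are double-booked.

Two intervals overlap when each starts before the other ends.
Sorted by start: Jonas, Dmitri, Marcus, Lucia, Amara.
Dmitri starts exactly when Jonas ends (back-to-back, no overlap), so Jonas has no further overlaps.
Marcus starts after Dmitri ends, so Dmitri has no further overlaps.
Lucia starts after Marcus ends, so Marcus has no further overlaps.
Amara starts after Lucia ends.

no overlapping pairs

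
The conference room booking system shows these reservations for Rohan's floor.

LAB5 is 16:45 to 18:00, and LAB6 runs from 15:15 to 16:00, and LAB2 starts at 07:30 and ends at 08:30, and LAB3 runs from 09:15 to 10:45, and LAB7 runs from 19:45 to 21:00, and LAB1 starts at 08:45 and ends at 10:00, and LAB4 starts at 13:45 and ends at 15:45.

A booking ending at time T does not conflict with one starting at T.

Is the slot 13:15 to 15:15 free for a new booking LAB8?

No — it overlaps LAB4

LAB2: ends 08:30 at or before LAB8 starts 13:15 → clear.
LAB1: ends 10:00 at or before LAB8 starts 13:15 → clear.
LAB3: ends 10:45 at or before LAB8 starts 13:15 → clear.
LAB4: starts 13:45 before LAB8 ends 15:15, and ends 15:45 after LAB8 starts 13:15 → overlap.
LAB6: starts 15:15 at or after LAB8 ends 15:15 → clear.
LAB5: starts 16:45 at or after LAB8 ends 15:15 → clear.
LAB7: starts 19:45 at or after LAB8 ends 15:15 → clear.
LAB8 overlaps LAB4.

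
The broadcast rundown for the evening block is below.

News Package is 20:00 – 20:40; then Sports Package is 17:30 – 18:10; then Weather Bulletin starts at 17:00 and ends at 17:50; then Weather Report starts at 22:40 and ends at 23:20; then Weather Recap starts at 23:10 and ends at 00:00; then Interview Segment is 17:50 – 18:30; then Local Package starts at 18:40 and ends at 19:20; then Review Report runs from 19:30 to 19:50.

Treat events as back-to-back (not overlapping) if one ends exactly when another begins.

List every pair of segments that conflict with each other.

Interview Segment & Sports Package, Sports Package & Weather Bulletin, Weather Recap & Weather Report

Sorted by start: Weather Bulletin, Sports Package, Interview Segment, Local Package, Review Report, News Package, Weather Report, Weather Recap.
Sports Package starts before Weather Bulletin ends → Weather Bulletin and Sports Package overlap.
Interview Segment starts exactly when Weather Bulletin ends (back-to-back, no overlap) — done with Weather Bulletin.
Interview Segment starts before Sports Package ends → Sports Package and Interview Segment overlap.
Local Package starts after Sports Package ends — done with Sports Package.
Local Package starts after Interview Segment ends — done with Interview Segment.
Review Report starts after Local Package ends — done with Local Package.
News Package starts after Review Report ends — done with Review Report.
Weather Report starts after News Package ends — done with News Package.
Weather Recap starts before Weather Report ends → Weather Report and Weather Recap overlap.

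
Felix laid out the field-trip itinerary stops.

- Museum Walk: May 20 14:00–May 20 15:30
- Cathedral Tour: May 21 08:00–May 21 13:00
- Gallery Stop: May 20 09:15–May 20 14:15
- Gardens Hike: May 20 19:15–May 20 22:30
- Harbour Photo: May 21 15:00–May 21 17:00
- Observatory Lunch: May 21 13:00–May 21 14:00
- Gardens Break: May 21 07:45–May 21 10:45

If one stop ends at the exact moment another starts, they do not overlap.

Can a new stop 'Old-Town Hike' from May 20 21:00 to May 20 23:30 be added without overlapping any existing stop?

No — it overlaps Gardens Hike

Gallery Stop: ends May 20 14:15 at or before Old-Town Hike starts May 20 21:00 → clear.
Museum Walk: ends May 20 15:30 at or before Old-Town Hike starts May 20 21:00 → clear.
Gardens Hike: starts May 20 19:15 before Old-Town Hike ends May 20 23:30, and ends May 20 22:30 after Old-Town Hike starts May 20 21:00 → overlap.
Gardens Break: starts May 21 07:45 at or after Old-Town Hike ends May 20 23:30 → clear.
Cathedral Tour: starts May 21 08:00 at or after Old-Town Hike ends May 20 23:30 → clear.
Observatory Lunch: starts May 21 13:00 at or after Old-Town Hike ends May 20 23:30 → clear.
Harbour Photo: starts May 21 15:00 at or after Old-Town Hike ends May 20 23:30 → clear.
Old-Town Hike overlaps Gardens Hike.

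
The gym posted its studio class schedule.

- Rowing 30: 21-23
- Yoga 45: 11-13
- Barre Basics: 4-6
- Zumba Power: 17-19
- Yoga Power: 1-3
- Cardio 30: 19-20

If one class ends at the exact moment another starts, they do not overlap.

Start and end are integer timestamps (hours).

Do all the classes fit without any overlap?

Sorted by start: Yoga Power, Barre Basics, Yoga 45, Zumba Power, Cardio 30, Rowing 30.
Barre Basics starts after Yoga Power ends, so Yoga Power has no further overlaps.
Yoga 45 starts after Barre Basics ends, so Barre Basics has no further overlaps.
Zumba Power starts after Yoga 45 ends, so Yoga 45 has no further overlaps.
Cardio 30 starts exactly when Zumba Power ends (back-to-back, no overlap), so Zumba Power has no further overlaps.
Rowing 30 starts after Cardio 30 ends.
Every pair is clear; the schedule has no overlaps.

Yes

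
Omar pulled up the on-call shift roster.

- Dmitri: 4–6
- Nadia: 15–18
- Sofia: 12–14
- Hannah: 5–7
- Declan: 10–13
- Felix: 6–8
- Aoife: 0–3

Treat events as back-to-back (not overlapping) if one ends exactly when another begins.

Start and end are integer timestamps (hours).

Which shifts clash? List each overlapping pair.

Sorted by start: Aoife, Dmitri, Hannah, Felix, Declan, Sofia, Nadia.
Dmitri starts after Aoife ends, so nothing later overlaps Aoife either.
Hannah starts before Dmitri ends → Dmitri and Hannah overlap.
Felix starts exactly when Dmitri ends (back-to-back, no overlap), so nothing later overlaps Dmitri either.
Felix starts before Hannah ends → Hannah and Felix overlap.
Declan starts after Hannah ends, so nothing later overlaps Hannah either.
Declan starts after Felix ends, so nothing later overlaps Felix either.
Sofia starts before Declan ends → Declan and Sofia overlap.
Nadia starts after Declan ends.
Nadia starts after Sofia ends.

Declan & Sofia, Dmitri & Hannah, Felix & Hannah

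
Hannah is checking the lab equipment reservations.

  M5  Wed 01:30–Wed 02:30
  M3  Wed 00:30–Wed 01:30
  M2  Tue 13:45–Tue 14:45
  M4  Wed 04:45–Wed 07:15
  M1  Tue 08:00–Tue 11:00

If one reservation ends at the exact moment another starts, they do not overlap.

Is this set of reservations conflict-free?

Check each pair: they overlap iff neither finishes before the other starts.
Sorted by start: M1, M2, M3, M5, M4.
M2 starts after M1 ends, so M1 has no further overlaps.
M3 starts after M2 ends, so M2 has no further overlaps.
M5 starts exactly when M3 ends (back-to-back, no overlap), so M3 has no further overlaps.
M4 starts after M5 ends.
Every pair is clear; the schedule has no overlaps.

Yes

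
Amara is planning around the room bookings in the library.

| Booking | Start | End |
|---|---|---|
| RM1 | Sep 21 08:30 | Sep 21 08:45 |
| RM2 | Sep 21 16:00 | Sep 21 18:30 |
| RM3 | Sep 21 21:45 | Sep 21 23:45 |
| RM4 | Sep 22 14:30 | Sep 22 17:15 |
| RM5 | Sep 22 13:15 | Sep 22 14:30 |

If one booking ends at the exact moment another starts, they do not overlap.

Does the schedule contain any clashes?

No

Two intervals overlap when each starts before the other ends.
Sorted by start: RM1, RM2, RM3, RM5, RM4.
RM2 starts after RM1 ends; RM1 is clear from here.
RM3 starts after RM2 ends; RM2 is clear from here.
RM5 starts after RM3 ends; RM3 is clear from here.
RM4 starts exactly when RM5 ends (back-to-back, no overlap).
Every pair is clear; the schedule has no overlaps.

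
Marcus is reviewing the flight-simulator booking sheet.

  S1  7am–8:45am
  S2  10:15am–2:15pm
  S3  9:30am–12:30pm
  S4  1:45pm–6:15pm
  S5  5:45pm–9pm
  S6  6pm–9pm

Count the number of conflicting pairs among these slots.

Check each pair: they overlap iff neither finishes before the other starts.
Sorted by start: S1, S3, S2, S4, S5, S6.
S3 starts after S1 ends — done with S1.
S2 starts before S3 ends → S3 and S2 overlap.
S4 starts after S3 ends — done with S3.
S4 starts before S2 ends → S2 and S4 overlap.
S5 starts after S2 ends — done with S2.
S5 starts before S4 ends → S4 and S5 overlap.
S6 starts before S4 ends → S4 and S6 overlap.
S6 starts before S5 ends → S5 and S6 overlap.
Overlapping pairs: S2 & S3, S2 & S4, S4 & S5, S4 & S6, S5 & S6 — 5 in total.

5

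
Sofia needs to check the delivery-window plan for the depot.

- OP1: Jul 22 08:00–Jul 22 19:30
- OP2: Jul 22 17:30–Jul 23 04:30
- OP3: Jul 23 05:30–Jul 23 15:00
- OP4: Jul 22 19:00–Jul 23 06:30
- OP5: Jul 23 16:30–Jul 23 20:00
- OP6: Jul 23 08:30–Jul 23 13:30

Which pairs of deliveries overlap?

Sorted by start: OP1, OP2, OP4, OP3, OP6, OP5.
OP2 starts before OP1 ends → OP1 and OP2 overlap.
OP4 starts before OP1 ends → OP1 and OP4 overlap.
OP3 starts after OP1 ends, so OP1 has no further overlaps.
OP4 starts before OP2 ends → OP2 and OP4 overlap.
OP3 starts after OP2 ends, so OP2 has no further overlaps.
OP3 starts before OP4 ends → OP4 and OP3 overlap.
OP6 starts after OP4 ends, so OP4 has no further overlaps.
OP6 starts before OP3 ends → OP3 and OP6 overlap.
OP5 starts after OP3 ends.
OP5 starts after OP6 ends.

OP1 & OP2, OP1 & OP4, OP2 & OP4, OP3 & OP4, OP3 & OP6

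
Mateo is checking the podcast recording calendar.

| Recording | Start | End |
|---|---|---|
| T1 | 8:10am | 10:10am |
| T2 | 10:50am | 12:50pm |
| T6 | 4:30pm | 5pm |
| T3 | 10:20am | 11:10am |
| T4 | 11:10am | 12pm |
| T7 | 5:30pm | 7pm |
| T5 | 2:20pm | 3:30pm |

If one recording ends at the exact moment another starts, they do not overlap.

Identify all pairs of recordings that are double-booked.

Sorted by start: T1, T3, T2, T4, T5, T6, T7.
T3 starts after T1 ends, so nothing later overlaps T1 either.
T2 starts before T3 ends → T3 and T2 overlap.
T4 starts exactly when T3 ends (back-to-back, no overlap), so nothing later overlaps T3 either.
T4 starts before T2 ends → T2 and T4 overlap.
T5 starts after T2 ends, so nothing later overlaps T2 either.
T5 starts after T4 ends, so nothing later overlaps T4 either.
T6 starts after T5 ends, so nothing later overlaps T5 either.
T7 starts after T6 ends.

T2 & T3, T2 & T4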